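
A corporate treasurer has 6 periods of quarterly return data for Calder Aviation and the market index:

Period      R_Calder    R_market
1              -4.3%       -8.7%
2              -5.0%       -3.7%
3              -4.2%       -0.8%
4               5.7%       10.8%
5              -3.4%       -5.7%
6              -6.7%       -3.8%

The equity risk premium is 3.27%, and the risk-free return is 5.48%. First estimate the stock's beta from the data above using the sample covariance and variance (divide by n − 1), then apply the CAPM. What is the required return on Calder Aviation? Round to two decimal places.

Mean R_i = (-4.3 − 5.0 − 4.2 + 5.7 − 3.4 − 6.7) / 6 = -2.9833%
Mean R_m = (-8.7 − 3.7 − 0.8 + 10.8 − 5.7 − 3.8) / 6 = -1.9833%
Σ(R_i − R̄_i)(R_m − R̄_m) = 130.1683  ⇒  Cov = 130.1683 / 5 = 26.0337
Σ(R_m − R̄_m)² = 229.9883  ⇒  Var(R_m) = 229.9883 / 5 = 45.9977
β = Cov / Var(R_m) = 26.0337 / 45.9977 = 0.5660
E(R) = R_f + β × MRP = 5.48% + 0.5660 × 3.27% = 7.33%

7.33%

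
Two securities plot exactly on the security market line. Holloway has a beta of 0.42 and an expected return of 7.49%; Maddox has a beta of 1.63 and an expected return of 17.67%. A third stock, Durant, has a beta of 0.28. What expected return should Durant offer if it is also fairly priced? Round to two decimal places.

MRP (SML slope) = (17.67% − 7.49%) / (1.63 − 0.42) = 10.18% / 1.21 = 8.4132%
R_f (intercept) = 7.49% − 0.42 × 8.4132% = 3.9565%
E(R_Durant) = R_f + β × MRP = 3.9565% + 0.28 × 8.4132% = 6.31%

6.31%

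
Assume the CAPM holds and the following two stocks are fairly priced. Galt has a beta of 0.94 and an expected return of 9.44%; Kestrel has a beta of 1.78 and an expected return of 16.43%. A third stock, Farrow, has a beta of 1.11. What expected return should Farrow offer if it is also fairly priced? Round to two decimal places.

MRP (SML slope) = (16.43% − 9.44%) / (1.78 − 0.94) = 6.99% / 0.84 = 8.3214%
R_f (intercept) = 9.44% − 0.94 × 8.3214% = 1.6179%
E(R_Farrow) = R_f + β × MRP = 1.6179% + 1.11 × 8.3214% = 10.85%

10.85%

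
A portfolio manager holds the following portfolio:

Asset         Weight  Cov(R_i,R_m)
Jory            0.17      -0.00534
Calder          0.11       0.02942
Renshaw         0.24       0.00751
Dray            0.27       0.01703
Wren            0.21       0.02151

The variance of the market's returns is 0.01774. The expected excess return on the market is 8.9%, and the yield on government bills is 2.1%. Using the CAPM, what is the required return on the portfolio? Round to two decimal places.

8.75%

β_Jory = -0.00534 / 0.01774 = -0.3010
β_Calder = 0.02942 / 0.01774 = 1.6584
β_Renshaw = 0.00751 / 0.01774 = 0.4233
β_Dray = 0.01703 / 0.01774 = 0.9600
β_Wren = 0.02151 / 0.01774 = 1.2125
β_P = Σ w_i β_i = 0.17×-0.3010 + 0.11×1.6584 + 0.24×0.4233 + 0.27×0.9600 + 0.21×1.2125 = 0.7467
E(R_P) = R_f + β_P × MRP = 2.1% + 0.7467 × 8.9% = 8.75%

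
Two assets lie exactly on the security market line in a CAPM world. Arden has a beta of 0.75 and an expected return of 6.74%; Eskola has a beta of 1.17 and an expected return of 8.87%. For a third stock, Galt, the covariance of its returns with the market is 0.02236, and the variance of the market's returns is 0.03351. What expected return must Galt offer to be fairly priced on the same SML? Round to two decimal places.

MRP = (8.87% − 6.74%) / (1.17 − 0.75) = 5.0714%
R_f = 6.74% − 0.75 × 5.0714% = 2.9365%
β_Galt = Cov / Var(R_m) = 0.02236 / 0.03351 = 0.6673
E(R_Galt) = R_f + β × MRP = 2.9365% + 0.6673 × 5.0714% = 6.32%

6.32%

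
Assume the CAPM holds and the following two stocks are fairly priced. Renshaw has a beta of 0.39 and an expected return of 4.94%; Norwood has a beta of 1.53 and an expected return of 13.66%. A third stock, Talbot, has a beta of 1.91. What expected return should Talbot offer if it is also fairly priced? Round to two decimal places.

MRP (SML slope) = (13.66% − 4.94%) / (1.53 − 0.39) = 8.72% / 1.14 = 7.6491%
R_f (intercept) = 4.94% − 0.39 × 7.6491% = 1.9569%
E(R_Talbot) = R_f + β × MRP = 1.9569% + 1.91 × 7.6491% = 16.57%

16.57%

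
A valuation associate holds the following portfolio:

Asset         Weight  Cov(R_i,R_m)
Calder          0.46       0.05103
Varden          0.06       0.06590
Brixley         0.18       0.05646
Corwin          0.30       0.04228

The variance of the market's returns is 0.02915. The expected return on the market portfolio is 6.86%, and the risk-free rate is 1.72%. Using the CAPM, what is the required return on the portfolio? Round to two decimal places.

10.58%

β_Calder = 0.05103 / 0.02915 = 1.7506
β_Varden = 0.06590 / 0.02915 = 2.2607
β_Brixley = 0.05646 / 0.02915 = 1.9369
β_Corwin = 0.04228 / 0.02915 = 1.4504
β_P = Σ w_i β_i = 0.46×1.7506 + 0.06×2.2607 + 0.18×1.9369 + 0.30×1.4504 = 1.7247
MRP = 6.86% − 1.72% = 5.14%
E(R_P) = R_f + β_P × MRP = 1.72% + 1.7247 × 5.14% = 10.58%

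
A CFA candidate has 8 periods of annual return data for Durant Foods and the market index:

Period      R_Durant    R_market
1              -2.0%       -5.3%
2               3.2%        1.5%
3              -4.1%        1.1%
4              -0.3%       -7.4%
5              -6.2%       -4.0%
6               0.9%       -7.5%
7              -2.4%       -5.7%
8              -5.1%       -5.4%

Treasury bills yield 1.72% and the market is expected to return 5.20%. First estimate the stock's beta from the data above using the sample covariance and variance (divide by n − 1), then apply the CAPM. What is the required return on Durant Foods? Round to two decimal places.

Mean R_i = (-2.0 + 3.2 − 4.1 − 0.3 − 6.2 + 0.9 − 2.4 − 5.1) / 8 = -2.0000%
Mean R_m = (-5.3 + 1.5 + 1.1 − 7.4 − 4.0 − 7.5 − 5.7 − 5.4) / 8 = -4.0875%
Σ(R_i − R̄_i)(R_m − R̄_m) = 6.9800  ⇒  Cov = 6.9800 / 7 = 0.9971
Σ(R_m − R̄_m)² = 86.5488  ⇒  Var(R_m) = 86.5488 / 7 = 12.3641
β = Cov / Var(R_m) = 0.9971 / 12.3641 = 0.0806
MRP = 5.20% − 1.72% = 3.48%
E(R) = R_f + β × MRP = 1.72% + 0.0806 × 3.48% = 2.00%

2.00%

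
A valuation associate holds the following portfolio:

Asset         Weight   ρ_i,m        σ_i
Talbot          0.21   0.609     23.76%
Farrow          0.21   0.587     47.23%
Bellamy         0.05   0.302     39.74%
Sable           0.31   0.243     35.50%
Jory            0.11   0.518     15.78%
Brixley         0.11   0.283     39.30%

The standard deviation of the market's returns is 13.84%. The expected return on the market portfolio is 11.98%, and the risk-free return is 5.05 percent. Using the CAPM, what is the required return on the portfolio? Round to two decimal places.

β_Talbot = 0.609 × 23.76% / 13.84% = 1.0455
β_Farrow = 0.587 × 47.23% / 13.84% = 2.0032
β_Bellamy = 0.302 × 39.74% / 13.84% = 0.8672
β_Sable = 0.243 × 35.50% / 13.84% = 0.6233
β_Jory = 0.518 × 15.78% / 13.84% = 0.5906
β_Brixley = 0.283 × 39.30% / 13.84% = 0.8036
β_P = Σ w_i β_i = 0.21×1.0455 + 0.21×2.0032 + 0.05×0.8672 + 0.31×0.6233 + 0.11×0.5906 + 0.11×0.8036 = 1.0302
MRP = 11.98% − 5.05% = 6.93%
E(R_P) = R_f + β_P × MRP = 5.05% + 1.0302 × 6.93% = 12.19%

12.19%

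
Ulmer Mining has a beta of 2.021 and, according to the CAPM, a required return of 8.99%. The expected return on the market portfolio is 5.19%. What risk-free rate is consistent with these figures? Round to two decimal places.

E(R) = R_f + β(E(R_m) − R_f) = R_f(1 − β) + β·E(R_m)
8.99% = R_f × (1 − 2.021) + 2.021 × 5.19%
8.99% = R_f × -1.021 + 10.48899%
R_f = (8.99% − 10.48899%) / -1.021 = 1.47%

1.47%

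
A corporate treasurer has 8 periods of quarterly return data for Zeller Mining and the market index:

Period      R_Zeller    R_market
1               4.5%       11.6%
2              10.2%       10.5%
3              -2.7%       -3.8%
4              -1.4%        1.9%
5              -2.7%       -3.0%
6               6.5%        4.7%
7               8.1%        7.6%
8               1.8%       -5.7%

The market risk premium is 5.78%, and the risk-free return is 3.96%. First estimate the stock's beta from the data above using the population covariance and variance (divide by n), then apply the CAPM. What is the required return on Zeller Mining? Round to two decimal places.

7.36%

Mean R_i = (4.5 + 10.2 − 2.7 − 1.4 − 2.7 + 6.5 + 8.1 + 1.8) / 8 = 3.0375%
Mean R_m = (11.6 + 10.5 − 3.8 + 1.9 − 3.0 + 4.7 + 7.6 − 5.7) / 8 = 2.9750%
Σ(R_i − R̄_i)(R_m − R̄_m) = 184.5575  ⇒  Cov = 184.5575 / 8 = 23.0697
Σ(R_m − R̄_m)² = 313.3950  ⇒  Var(R_m) = 313.3950 / 8 = 39.1744
β = Cov / Var(R_m) = 23.0697 / 39.1744 = 0.5889
E(R) = R_f + β × MRP = 3.96% + 0.5889 × 5.78% = 7.36%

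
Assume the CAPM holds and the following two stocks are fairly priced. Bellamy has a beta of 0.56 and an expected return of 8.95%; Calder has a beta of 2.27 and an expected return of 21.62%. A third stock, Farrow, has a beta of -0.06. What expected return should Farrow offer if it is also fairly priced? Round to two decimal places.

4.36%

MRP (SML slope) = (21.62% − 8.95%) / (2.27 − 0.56) = 12.67% / 1.71 = 7.4094%
R_f (intercept) = 8.95% − 0.56 × 7.4094% = 4.8007%
E(R_Farrow) = R_f + β × MRP = 4.8007% + -0.06 × 7.4094% = 4.36%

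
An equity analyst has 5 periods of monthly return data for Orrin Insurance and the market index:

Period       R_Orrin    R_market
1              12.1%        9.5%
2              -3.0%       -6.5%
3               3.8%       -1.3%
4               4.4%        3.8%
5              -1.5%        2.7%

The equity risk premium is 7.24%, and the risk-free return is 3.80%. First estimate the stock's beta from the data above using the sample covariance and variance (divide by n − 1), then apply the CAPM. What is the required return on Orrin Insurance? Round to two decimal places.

Mean R_i = (12.1 − 3.0 + 3.8 + 4.4 − 1.5) / 5 = 3.1600%
Mean R_m = (9.5 − 6.5 − 1.3 + 3.8 + 2.7) / 5 = 1.6400%
Σ(R_i − R̄_i)(R_m − R̄_m) = 116.2680  ⇒  Cov = 116.2680 / 4 = 29.0670
Σ(R_m − R̄_m)² = 142.4720  ⇒  Var(R_m) = 142.4720 / 4 = 35.6180
β = Cov / Var(R_m) = 29.0670 / 35.6180 = 0.8161
E(R) = R_f + β × MRP = 3.80% + 0.8161 × 7.24% = 9.71%

9.71%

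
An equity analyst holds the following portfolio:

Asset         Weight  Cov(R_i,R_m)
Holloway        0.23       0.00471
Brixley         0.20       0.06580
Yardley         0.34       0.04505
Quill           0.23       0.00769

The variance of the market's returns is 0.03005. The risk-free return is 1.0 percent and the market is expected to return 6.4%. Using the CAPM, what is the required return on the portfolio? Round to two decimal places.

β_Holloway = 0.00471 / 0.03005 = 0.1567
β_Brixley = 0.06580 / 0.03005 = 2.1897
β_Yardley = 0.04505 / 0.03005 = 1.4992
β_Quill = 0.00769 / 0.03005 = 0.2559
β_P = Σ w_i β_i = 0.23×0.1567 + 0.20×2.1897 + 0.34×1.4992 + 0.23×0.2559 = 1.0426
MRP = 6.4% − 1.0% = 5.40%
E(R_P) = R_f + β_P × MRP = 1.0% + 1.0426 × 5.4% = 6.63%

6.63%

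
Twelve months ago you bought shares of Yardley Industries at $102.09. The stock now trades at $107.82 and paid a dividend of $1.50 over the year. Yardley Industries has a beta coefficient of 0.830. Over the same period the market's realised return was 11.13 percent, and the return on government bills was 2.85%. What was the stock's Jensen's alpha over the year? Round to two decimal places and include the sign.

-2.64%

Realised HPR = (P1 + D1 − P0) / P0 = (107.82 + 1.50 − 102.09) / 102.09 = 7.23 / 102.09 = 7.0820%
MRP = 11.13% − 2.85% = 8.28%
CAPM required = R_f + β·MRP = 2.85% + 0.830 × 8.28% = 9.72240%
α = realised − required = 7.0820% − 9.72240% = -2.64%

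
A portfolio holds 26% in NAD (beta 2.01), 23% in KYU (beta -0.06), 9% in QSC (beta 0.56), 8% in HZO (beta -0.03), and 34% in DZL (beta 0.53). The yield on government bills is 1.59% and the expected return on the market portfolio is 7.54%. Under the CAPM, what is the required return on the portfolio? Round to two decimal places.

β_P = Σ w_i β_i = 0.26×2.01 + 0.23×-0.06 + 0.09×0.56 + 0.08×-0.03 + 0.34×0.53 = 0.7370
MRP = 7.54% − 1.59% = 5.95%
E(R_P) = R_f + β_P × MRP = 1.59% + 0.7370 × 5.95% = 5.98%

5.98%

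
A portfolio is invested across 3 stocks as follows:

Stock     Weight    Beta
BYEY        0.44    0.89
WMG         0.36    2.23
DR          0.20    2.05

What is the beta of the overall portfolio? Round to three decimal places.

1.604

β_P = Σ w_i β_i = 0.44×0.89 + 0.36×2.23 + 0.20×2.05 = 1.6044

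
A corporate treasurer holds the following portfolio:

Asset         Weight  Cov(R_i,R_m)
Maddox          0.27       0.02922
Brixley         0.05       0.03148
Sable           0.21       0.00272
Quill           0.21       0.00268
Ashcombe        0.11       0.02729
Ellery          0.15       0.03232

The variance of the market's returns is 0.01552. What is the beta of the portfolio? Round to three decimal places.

1.189

β_Maddox = 0.02922 / 0.01552 = 1.8827
β_Brixley = 0.03148 / 0.01552 = 2.0284
β_Sable = 0.00272 / 0.01552 = 0.1753
β_Quill = 0.00268 / 0.01552 = 0.1727
β_Ashcombe = 0.02729 / 0.01552 = 1.7584
β_Ellery = 0.03232 / 0.01552 = 2.0825
β_P = Σ w_i β_i = 0.27×1.8827 + 0.05×2.0284 + 0.21×0.1753 + 0.21×0.1727 + 0.11×1.7584 + 0.15×2.0825 = 1.1886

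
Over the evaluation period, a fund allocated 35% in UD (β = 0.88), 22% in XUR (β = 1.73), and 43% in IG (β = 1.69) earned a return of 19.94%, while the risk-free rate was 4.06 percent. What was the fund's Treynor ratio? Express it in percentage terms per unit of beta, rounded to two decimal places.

11.22%

β_P = 0.35×0.88 + 0.22×1.73 + 0.43×1.69 = 1.4153
Treynor = (R_P − R_f) / β_P = (19.94% − 4.06%) / 1.4153 = 15.88% / 1.4153 = 11.22%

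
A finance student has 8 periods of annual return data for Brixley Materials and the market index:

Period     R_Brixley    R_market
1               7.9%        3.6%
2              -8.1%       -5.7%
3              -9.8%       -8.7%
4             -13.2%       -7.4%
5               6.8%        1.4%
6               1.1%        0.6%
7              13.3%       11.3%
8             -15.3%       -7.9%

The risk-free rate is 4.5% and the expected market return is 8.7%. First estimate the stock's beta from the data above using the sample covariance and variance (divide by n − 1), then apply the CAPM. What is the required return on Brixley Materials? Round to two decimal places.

Mean R_i = (7.9 − 8.1 − 9.8 − 13.2 + 6.8 + 1.1 + 13.3 − 15.3) / 8 = -2.1625%
Mean R_m = (3.6 − 5.7 − 8.7 − 7.4 + 1.4 + 0.6 + 11.3 − 7.9) / 8 = -1.6000%
Σ(R_i − R̄_i)(R_m − R̄_m) = 511.2100  ⇒  Cov = 511.2100 / 7 = 73.0300
Σ(R_m − R̄_m)² = 347.8400  ⇒  Var(R_m) = 347.8400 / 7 = 49.6914
β = Cov / Var(R_m) = 73.0300 / 49.6914 = 1.4697
MRP = 8.7% − 4.5% = 4.20%
E(R) = R_f + β × MRP = 4.5% + 1.4697 × 4.2% = 10.67%

10.67%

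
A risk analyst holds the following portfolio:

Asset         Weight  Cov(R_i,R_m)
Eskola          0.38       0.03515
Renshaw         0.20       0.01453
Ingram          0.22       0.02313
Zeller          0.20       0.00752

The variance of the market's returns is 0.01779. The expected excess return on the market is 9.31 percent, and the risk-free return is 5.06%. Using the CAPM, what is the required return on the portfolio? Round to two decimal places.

17.02%

β_Eskola = 0.03515 / 0.01779 = 1.9758
β_Renshaw = 0.01453 / 0.01779 = 0.8168
β_Ingram = 0.02313 / 0.01779 = 1.3002
β_Zeller = 0.00752 / 0.01779 = 0.4227
β_P = Σ w_i β_i = 0.38×1.9758 + 0.20×0.8168 + 0.22×1.3002 + 0.20×0.4227 = 1.2847
E(R_P) = R_f + β_P × MRP = 5.06% + 1.2847 × 9.31% = 17.02%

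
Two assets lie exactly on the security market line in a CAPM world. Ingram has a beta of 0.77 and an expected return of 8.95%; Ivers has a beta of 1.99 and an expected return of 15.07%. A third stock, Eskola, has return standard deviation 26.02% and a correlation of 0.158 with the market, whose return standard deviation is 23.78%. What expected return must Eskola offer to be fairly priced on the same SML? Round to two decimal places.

5.95%

MRP = (15.07% − 8.95%) / (1.99 − 0.77) = 5.0164%
R_f = 8.95% − 0.77 × 5.0164% = 5.0874%
β_Eskola = ρ·σ_i/σ_m = 0.158 × 26.02 / 23.78 = 0.1729
E(R_Eskola) = R_f + β × MRP = 5.0874% + 0.1729 × 5.0164% = 5.95%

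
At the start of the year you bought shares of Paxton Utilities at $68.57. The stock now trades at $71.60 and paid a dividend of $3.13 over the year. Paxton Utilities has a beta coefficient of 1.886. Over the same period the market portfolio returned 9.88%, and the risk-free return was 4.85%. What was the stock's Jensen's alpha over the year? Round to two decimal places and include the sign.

Realised HPR = (P1 + D1 − P0) / P0 = (71.60 + 3.13 − 68.57) / 68.57 = 6.16 / 68.57 = 8.9835%
MRP = 9.88% − 4.85% = 5.03%
CAPM required = R_f + β·MRP = 4.85% + 1.886 × 5.03% = 14.33658%
α = realised − required = 8.9835% − 14.33658% = -5.35%

-5.35%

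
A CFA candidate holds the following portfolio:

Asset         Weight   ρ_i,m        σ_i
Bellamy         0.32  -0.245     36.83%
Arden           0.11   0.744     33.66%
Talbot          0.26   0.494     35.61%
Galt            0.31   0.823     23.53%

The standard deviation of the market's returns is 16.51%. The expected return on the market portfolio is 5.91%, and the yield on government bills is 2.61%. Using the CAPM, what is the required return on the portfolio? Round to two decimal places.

β_Bellamy = -0.245 × 36.83% / 16.51% = -0.5465
β_Arden = 0.744 × 33.66% / 16.51% = 1.5168
β_Talbot = 0.494 × 35.61% / 16.51% = 1.0655
β_Galt = 0.823 × 23.53% / 16.51% = 1.1729
β_P = Σ w_i β_i = 0.32×-0.5465 + 0.11×1.5168 + 0.26×1.0655 + 0.31×1.1729 = 0.6326
MRP = 5.91% − 2.61% = 3.30%
E(R_P) = R_f + β_P × MRP = 2.61% + 0.6326 × 3.30% = 4.70%

4.70%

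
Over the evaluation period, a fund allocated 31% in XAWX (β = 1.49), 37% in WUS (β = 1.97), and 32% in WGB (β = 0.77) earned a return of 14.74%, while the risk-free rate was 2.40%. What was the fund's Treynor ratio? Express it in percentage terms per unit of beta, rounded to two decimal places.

8.59%

β_P = 0.31×1.49 + 0.37×1.97 + 0.32×0.77 = 1.4372
Treynor = (R_P − R_f) / β_P = (14.74% − 2.40%) / 1.4372 = 12.34% / 1.4372 = 8.59%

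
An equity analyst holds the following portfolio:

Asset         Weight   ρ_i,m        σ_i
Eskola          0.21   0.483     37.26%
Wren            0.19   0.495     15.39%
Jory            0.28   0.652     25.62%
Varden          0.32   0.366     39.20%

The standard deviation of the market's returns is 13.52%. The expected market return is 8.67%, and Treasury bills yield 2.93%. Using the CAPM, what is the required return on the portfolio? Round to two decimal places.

β_Eskola = 0.483 × 37.26% / 13.52% = 1.3311
β_Wren = 0.495 × 15.39% / 13.52% = 0.5635
β_Jory = 0.652 × 25.62% / 13.52% = 1.2355
β_Varden = 0.366 × 39.20% / 13.52% = 1.0612
β_P = Σ w_i β_i = 0.21×1.3311 + 0.19×0.5635 + 0.28×1.2355 + 0.32×1.0612 = 1.0721
MRP = 8.67% − 2.93% = 5.74%
E(R_P) = R_f + β_P × MRP = 2.93% + 1.0721 × 5.74% = 9.08%

9.08%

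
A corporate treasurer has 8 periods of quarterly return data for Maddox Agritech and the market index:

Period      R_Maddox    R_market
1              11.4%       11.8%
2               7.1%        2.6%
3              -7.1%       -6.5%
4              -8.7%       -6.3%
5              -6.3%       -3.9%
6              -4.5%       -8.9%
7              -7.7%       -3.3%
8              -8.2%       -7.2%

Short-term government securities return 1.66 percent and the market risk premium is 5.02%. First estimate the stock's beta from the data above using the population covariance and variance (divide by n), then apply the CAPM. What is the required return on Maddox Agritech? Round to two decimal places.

6.86%

Mean R_i = (11.4 + 7.1 − 7.1 − 8.7 − 6.3 − 4.5 − 7.7 − 8.2) / 8 = -3.0000%
Mean R_m = (11.8 + 2.6 − 6.5 − 6.3 − 3.9 − 8.9 − 3.3 − 7.2) / 8 = -2.7125%
Σ(R_i − R̄_i)(R_m − R̄_m) = 337.9100  ⇒  Cov = 337.9100 / 8 = 42.2388
Σ(R_m − R̄_m)² = 326.2288  ⇒  Var(R_m) = 326.2288 / 8 = 40.7786
β = Cov / Var(R_m) = 42.2388 / 40.7786 = 1.0358
E(R) = R_f + β × MRP = 1.66% + 1.0358 × 5.02% = 6.86%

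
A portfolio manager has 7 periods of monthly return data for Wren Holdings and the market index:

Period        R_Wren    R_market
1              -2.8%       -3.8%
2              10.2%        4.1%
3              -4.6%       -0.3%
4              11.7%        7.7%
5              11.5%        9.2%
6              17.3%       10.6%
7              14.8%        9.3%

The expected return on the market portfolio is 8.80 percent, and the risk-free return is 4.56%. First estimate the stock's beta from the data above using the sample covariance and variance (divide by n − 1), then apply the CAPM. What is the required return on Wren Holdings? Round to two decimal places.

10.79%

Mean R_i = (-2.8 + 10.2 − 4.6 + 11.7 + 11.5 + 17.3 + 14.8) / 7 = 8.3000%
Mean R_m = (-3.8 + 4.1 − 0.3 + 7.7 + 9.2 + 10.6 + 9.3) / 7 = 5.2571%
Σ(R_i − R̄_i)(R_m − R̄_m) = 265.3100  ⇒  Cov = 265.3100 / 6 = 44.2183
Σ(R_m − R̄_m)² = 180.6571  ⇒  Var(R_m) = 180.6571 / 6 = 30.1095
β = Cov / Var(R_m) = 44.2183 / 30.1095 = 1.4686
MRP = 8.80% − 4.56% = 4.24%
E(R) = R_f + β × MRP = 4.56% + 1.4686 × 4.24% = 10.79%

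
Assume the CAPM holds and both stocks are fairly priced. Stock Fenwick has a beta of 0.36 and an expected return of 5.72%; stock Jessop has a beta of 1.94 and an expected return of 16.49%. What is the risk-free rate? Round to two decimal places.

3.27%

Both satisfy E(R) = R_f + β·MRP, so the slope of the SML is
MRP = (16.49% − 5.72%) / (1.94 − 0.36) = 10.77% / 1.58 = 6.8165%
R_f = E(R_Fenwick) − β_Fenwick·MRP = 5.72% − 0.36 × 6.8165% = 3.2661%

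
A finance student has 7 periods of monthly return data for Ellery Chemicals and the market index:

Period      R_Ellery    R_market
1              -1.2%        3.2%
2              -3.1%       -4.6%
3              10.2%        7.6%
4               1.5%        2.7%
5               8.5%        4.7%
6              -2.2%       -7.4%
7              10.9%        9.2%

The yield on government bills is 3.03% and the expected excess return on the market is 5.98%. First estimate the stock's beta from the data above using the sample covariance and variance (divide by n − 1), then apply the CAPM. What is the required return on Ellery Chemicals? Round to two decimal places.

8.22%

Mean R_i = (-1.2 − 3.1 + 10.2 + 1.5 + 8.5 − 2.2 + 10.9) / 7 = 3.5143%
Mean R_m = (3.2 − 4.6 + 7.6 + 2.7 + 4.7 − 7.4 + 9.2) / 7 = 2.2000%
Σ(R_i − R̄_i)(R_m − R̄_m) = 194.3800  ⇒  Cov = 194.3800 / 6 = 32.3967
Σ(R_m − R̄_m)² = 224.0600  ⇒  Var(R_m) = 224.0600 / 6 = 37.3433
β = Cov / Var(R_m) = 32.3967 / 37.3433 = 0.8675
E(R) = R_f + β × MRP = 3.03% + 0.8675 × 5.98% = 8.22%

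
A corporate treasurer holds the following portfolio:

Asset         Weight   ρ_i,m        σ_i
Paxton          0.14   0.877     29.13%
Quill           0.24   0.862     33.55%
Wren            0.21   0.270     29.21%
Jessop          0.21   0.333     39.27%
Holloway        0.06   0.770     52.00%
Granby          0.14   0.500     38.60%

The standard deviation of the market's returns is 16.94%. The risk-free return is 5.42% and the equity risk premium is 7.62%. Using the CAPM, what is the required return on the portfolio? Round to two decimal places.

β_Paxton = 0.877 × 29.13% / 16.94% = 1.5081
β_Quill = 0.862 × 33.55% / 16.94% = 1.7072
β_Wren = 0.270 × 29.21% / 16.94% = 0.4656
β_Jessop = 0.333 × 39.27% / 16.94% = 0.7720
β_Holloway = 0.770 × 52.00% / 16.94% = 2.3636
β_Granby = 0.500 × 38.60% / 16.94% = 1.1393
β_P = Σ w_i β_i = 0.14×1.5081 + 0.24×1.7072 + 0.21×0.4656 + 0.21×0.7720 + 0.06×2.3636 + 0.14×1.1393 = 1.1821
E(R_P) = R_f + β_P × MRP = 5.42% + 1.1821 × 7.62% = 14.43%

14.43%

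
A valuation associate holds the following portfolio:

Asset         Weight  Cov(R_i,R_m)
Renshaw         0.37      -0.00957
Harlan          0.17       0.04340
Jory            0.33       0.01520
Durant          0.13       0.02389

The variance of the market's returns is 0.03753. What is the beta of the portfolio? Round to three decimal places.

0.319

β_Renshaw = -0.00957 / 0.03753 = -0.2550
β_Harlan = 0.04340 / 0.03753 = 1.1564
β_Jory = 0.01520 / 0.03753 = 0.4050
β_Durant = 0.02389 / 0.03753 = 0.6366
β_P = Σ w_i β_i = 0.37×-0.2550 + 0.17×1.1564 + 0.33×0.4050 + 0.13×0.6366 = 0.3186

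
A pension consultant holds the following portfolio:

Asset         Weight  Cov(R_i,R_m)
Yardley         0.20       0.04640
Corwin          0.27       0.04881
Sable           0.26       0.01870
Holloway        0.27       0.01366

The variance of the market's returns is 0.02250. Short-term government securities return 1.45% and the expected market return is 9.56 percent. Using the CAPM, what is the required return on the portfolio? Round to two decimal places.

12.63%

β_Yardley = 0.04640 / 0.02250 = 2.0622
β_Corwin = 0.04881 / 0.02250 = 2.1693
β_Sable = 0.01870 / 0.02250 = 0.8311
β_Holloway = 0.01366 / 0.02250 = 0.6071
β_P = Σ w_i β_i = 0.20×2.0622 + 0.27×2.1693 + 0.26×0.8311 + 0.27×0.6071 = 1.3782
MRP = 9.56% − 1.45% = 8.11%
E(R_P) = R_f + β_P × MRP = 1.45% + 1.3782 × 8.11% = 12.63%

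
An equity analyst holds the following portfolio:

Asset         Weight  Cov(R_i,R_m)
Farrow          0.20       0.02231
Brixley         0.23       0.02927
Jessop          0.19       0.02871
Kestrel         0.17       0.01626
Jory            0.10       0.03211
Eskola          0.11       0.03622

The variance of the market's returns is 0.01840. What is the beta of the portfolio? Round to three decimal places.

β_Farrow = 0.02231 / 0.01840 = 1.2125
β_Brixley = 0.02927 / 0.01840 = 1.5908
β_Jessop = 0.02871 / 0.01840 = 1.5603
β_Kestrel = 0.01626 / 0.01840 = 0.8837
β_Jory = 0.03211 / 0.01840 = 1.7451
β_Eskola = 0.03622 / 0.01840 = 1.9685
β_P = Σ w_i β_i = 0.20×1.2125 + 0.23×1.5908 + 0.19×1.5603 + 0.17×0.8837 + 0.10×1.7451 + 0.11×1.9685 = 1.4461

1.446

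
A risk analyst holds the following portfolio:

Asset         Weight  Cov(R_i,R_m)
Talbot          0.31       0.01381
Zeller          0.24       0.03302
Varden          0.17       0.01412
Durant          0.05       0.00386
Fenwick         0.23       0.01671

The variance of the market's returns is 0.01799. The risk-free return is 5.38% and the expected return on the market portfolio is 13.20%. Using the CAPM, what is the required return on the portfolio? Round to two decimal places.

13.48%

β_Talbot = 0.01381 / 0.01799 = 0.7676
β_Zeller = 0.03302 / 0.01799 = 1.8355
β_Varden = 0.01412 / 0.01799 = 0.7849
β_Durant = 0.00386 / 0.01799 = 0.2146
β_Fenwick = 0.01671 / 0.01799 = 0.9288
β_P = Σ w_i β_i = 0.31×0.7676 + 0.24×1.8355 + 0.17×0.7849 + 0.05×0.2146 + 0.23×0.9288 = 1.0363
MRP = 13.20% − 5.38% = 7.82%
E(R_P) = R_f + β_P × MRP = 5.38% + 1.0363 × 7.82% = 13.48%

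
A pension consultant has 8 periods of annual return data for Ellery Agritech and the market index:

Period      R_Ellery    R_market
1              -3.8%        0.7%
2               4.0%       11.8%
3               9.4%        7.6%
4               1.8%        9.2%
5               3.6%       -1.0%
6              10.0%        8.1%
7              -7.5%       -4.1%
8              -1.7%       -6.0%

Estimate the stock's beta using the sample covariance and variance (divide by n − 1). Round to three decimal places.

0.631

Mean R_i = (-3.8 + 4.0 + 9.4 + 1.8 + 3.6 + 10.0 − 7.5 − 1.7) / 8 = 1.9750%
Mean R_m = (0.7 + 11.8 + 7.6 + 9.2 − 1.0 + 8.1 − 4.1 − 6.0) / 8 = 3.2875%
Σ(R_i − R̄_i)(R_m − R̄_m) = 198.9475  ⇒  Cov = 198.9475 / 7 = 28.4211
Σ(R_m − R̄_m)² = 315.0888  ⇒  Var(R_m) = 315.0888 / 7 = 45.0127
β = Cov / Var(R_m) = 28.4211 / 45.0127 = 0.6314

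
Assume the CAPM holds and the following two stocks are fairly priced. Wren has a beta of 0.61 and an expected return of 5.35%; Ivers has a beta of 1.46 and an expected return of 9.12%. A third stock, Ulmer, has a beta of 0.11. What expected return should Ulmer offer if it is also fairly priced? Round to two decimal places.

3.13%

MRP (SML slope) = (9.12% − 5.35%) / (1.46 − 0.61) = 3.77% / 0.85 = 4.4353%
R_f (intercept) = 5.35% − 0.61 × 4.4353% = 2.6445%
E(R_Ulmer) = R_f + β × MRP = 2.6445% + 0.11 × 4.4353% = 3.13%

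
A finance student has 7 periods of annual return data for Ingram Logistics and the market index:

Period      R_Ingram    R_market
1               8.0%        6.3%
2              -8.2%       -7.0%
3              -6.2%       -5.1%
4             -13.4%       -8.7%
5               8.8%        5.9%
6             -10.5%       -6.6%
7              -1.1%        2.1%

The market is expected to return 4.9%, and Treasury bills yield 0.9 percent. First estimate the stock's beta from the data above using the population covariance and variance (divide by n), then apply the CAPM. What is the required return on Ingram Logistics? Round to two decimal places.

6.25%

Mean R_i = (8.0 − 8.2 − 6.2 − 13.4 + 8.8 − 10.5 − 1.1) / 7 = -3.2286%
Mean R_m = (6.3 − 7.0 − 5.1 − 8.7 + 5.9 − 6.6 + 2.1) / 7 = -1.8714%
Σ(R_i − R̄_i)(R_m − R̄_m) = 332.6157  ⇒  Cov = 332.6157 / 7 = 47.5165
Σ(R_m − R̄_m)² = 248.6543  ⇒  Var(R_m) = 248.6543 / 7 = 35.5220
β = Cov / Var(R_m) = 47.5165 / 35.5220 = 1.3377
MRP = 4.9% − 0.9% = 4.00%
E(R) = R_f + β × MRP = 0.9% + 1.3377 × 4.0% = 6.25%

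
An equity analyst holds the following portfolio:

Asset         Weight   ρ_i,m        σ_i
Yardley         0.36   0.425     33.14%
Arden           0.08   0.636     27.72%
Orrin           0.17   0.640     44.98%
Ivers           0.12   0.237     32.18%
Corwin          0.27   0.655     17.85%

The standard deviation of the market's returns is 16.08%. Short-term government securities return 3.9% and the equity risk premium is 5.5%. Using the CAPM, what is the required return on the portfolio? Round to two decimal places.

9.18%

β_Yardley = 0.425 × 33.14% / 16.08% = 0.8759
β_Arden = 0.636 × 27.72% / 16.08% = 1.0964
β_Orrin = 0.640 × 44.98% / 16.08% = 1.7902
β_Ivers = 0.237 × 32.18% / 16.08% = 0.4743
β_Corwin = 0.655 × 17.85% / 16.08% = 0.7271
β_P = Σ w_i β_i = 0.36×0.8759 + 0.08×1.0964 + 0.17×1.7902 + 0.12×0.4743 + 0.27×0.7271 = 0.9606
E(R_P) = R_f + β_P × MRP = 3.9% + 0.9606 × 5.5% = 9.18%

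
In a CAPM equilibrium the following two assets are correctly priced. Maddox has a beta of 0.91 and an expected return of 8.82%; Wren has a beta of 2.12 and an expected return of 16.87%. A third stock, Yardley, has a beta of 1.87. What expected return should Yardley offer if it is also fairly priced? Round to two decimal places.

15.21%

MRP (SML slope) = (16.87% − 8.82%) / (2.12 − 0.91) = 8.05% / 1.21 = 6.6529%
R_f (intercept) = 8.82% − 0.91 × 6.6529% = 2.7659%
E(R_Yardley) = R_f + β × MRP = 2.7659% + 1.87 × 6.6529% = 15.21%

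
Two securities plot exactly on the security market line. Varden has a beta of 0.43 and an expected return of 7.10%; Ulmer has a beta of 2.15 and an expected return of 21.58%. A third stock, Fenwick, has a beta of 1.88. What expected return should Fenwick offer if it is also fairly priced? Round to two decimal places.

MRP (SML slope) = (21.58% − 7.10%) / (2.15 − 0.43) = 14.48% / 1.72 = 8.4186%
R_f (intercept) = 7.10% − 0.43 × 8.4186% = 3.4800%
E(R_Fenwick) = R_f + β × MRP = 3.4800% + 1.88 × 8.4186% = 19.31%

19.31%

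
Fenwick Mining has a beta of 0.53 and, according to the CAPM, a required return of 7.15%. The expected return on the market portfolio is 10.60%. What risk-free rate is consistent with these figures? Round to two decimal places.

3.26%

E(R) = R_f + β(E(R_m) − R_f) = R_f(1 − β) + β·E(R_m)
7.15% = R_f × (1 − 0.53) + 0.53 × 10.60%
7.15% = R_f × 0.47 + 5.6180%
R_f = (7.15% − 5.6180%) / 0.47 = 3.26%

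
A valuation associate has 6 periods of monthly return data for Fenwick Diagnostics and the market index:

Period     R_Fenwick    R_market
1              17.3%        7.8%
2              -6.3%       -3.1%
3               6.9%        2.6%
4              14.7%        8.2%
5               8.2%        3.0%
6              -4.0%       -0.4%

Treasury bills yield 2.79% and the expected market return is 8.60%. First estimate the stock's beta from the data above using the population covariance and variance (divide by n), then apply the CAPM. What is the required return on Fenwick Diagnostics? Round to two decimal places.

Mean R_i = (17.3 − 6.3 + 6.9 + 14.7 + 8.2 − 4.0) / 6 = 6.1333%
Mean R_m = (7.8 − 3.1 + 2.6 + 8.2 + 3.0 − 0.4) / 6 = 3.0167%
Σ(R_i − R̄_i)(R_m − R̄_m) = 208.1367  ⇒  Cov = 208.1367 / 6 = 34.6895
Σ(R_m − R̄_m)² = 99.0083  ⇒  Var(R_m) = 99.0083 / 6 = 16.5014
β = Cov / Var(R_m) = 34.6895 / 16.5014 = 2.1022
MRP = 8.60% − 2.79% = 5.81%
E(R) = R_f + β × MRP = 2.79% + 2.1022 × 5.81% = 15.00%

15.00%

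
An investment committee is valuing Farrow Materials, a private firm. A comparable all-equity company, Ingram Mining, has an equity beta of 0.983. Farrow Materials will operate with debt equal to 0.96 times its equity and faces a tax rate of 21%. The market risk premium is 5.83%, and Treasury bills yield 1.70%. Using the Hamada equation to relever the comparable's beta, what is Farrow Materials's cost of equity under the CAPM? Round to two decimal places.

β_L = β_U × [1 + (1 − t)(D/E)] = 0.983 × [1 + (1 − 0.21) × 0.96]
    = 0.983 × [1 + 0.79 × 0.96] = 0.983 × 1.7584 = 1.7285
E(R) = R_f + β_L × MRP = 1.70% + 1.7285 × 5.83% = 11.78%

11.78%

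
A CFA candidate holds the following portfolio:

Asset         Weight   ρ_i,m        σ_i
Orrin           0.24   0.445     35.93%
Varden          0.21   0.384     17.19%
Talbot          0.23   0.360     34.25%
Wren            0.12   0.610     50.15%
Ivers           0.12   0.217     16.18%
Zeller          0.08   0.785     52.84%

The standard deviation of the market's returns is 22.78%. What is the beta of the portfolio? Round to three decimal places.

0.679

β_Orrin = 0.445 × 35.93% / 22.78% = 0.7019
β_Varden = 0.384 × 17.19% / 22.78% = 0.2898
β_Talbot = 0.360 × 34.25% / 22.78% = 0.5413
β_Wren = 0.610 × 50.15% / 22.78% = 1.3429
β_Ivers = 0.217 × 16.18% / 22.78% = 0.1541
β_Zeller = 0.785 × 52.84% / 22.78% = 1.8209
β_P = Σ w_i β_i = 0.24×0.7019 + 0.21×0.2898 + 0.23×0.5413 + 0.12×1.3429 + 0.12×0.1541 + 0.08×1.8209 = 0.6791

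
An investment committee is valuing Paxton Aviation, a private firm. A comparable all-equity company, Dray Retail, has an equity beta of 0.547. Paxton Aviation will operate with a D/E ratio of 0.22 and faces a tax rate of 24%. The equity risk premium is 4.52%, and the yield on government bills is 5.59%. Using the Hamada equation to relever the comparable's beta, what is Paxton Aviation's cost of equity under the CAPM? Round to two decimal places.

8.48%

β_L = β_U × [1 + (1 − t)(D/E)] = 0.547 × [1 + (1 − 0.24) × 0.22]
    = 0.547 × [1 + 0.76 × 0.22] = 0.547 × 1.1672 = 0.6385
E(R) = R_f + β_L × MRP = 5.59% + 0.6385 × 4.52% = 8.48%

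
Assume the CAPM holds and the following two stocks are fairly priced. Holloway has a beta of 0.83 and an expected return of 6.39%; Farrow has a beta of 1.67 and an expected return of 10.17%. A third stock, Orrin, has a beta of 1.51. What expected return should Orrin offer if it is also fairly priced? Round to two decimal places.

MRP (SML slope) = (10.17% − 6.39%) / (1.67 − 0.83) = 3.78% / 0.84 = 4.5000%
R_f (intercept) = 6.39% − 0.83 × 4.5000% = 2.6550%
E(R_Orrin) = R_f + β × MRP = 2.6550% + 1.51 × 4.5000% = 9.45%

9.45%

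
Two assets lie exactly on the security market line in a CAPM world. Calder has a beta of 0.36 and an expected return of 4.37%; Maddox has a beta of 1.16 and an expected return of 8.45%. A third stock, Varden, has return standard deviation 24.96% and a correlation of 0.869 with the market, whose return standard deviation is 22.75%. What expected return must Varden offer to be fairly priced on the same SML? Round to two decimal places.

MRP = (8.45% − 4.37%) / (1.16 − 0.36) = 5.1000%
R_f = 4.37% − 0.36 × 5.1000% = 2.5340%
β_Varden = ρ·σ_i/σ_m = 0.869 × 24.96 / 22.75 = 0.9534
E(R_Varden) = R_f + β × MRP = 2.5340% + 0.9534 × 5.1000% = 7.40%

7.40%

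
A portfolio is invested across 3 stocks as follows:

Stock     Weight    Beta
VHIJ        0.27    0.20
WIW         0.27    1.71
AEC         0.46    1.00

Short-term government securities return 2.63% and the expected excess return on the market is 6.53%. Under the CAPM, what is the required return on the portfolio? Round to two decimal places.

9.00%

β_P = Σ w_i β_i = 0.27×0.20 + 0.27×1.71 + 0.46×1.00 = 0.9757
E(R_P) = R_f + β_P × MRP = 2.63% + 0.9757 × 6.53% = 9.00%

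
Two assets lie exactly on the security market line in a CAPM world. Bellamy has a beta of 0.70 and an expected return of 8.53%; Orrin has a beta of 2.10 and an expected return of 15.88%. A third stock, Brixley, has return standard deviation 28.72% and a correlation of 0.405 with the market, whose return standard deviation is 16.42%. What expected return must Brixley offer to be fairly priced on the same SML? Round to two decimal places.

MRP = (15.88% − 8.53%) / (2.10 − 0.70) = 5.2500%
R_f = 8.53% − 0.70 × 5.2500% = 4.8550%
β_Brixley = ρ·σ_i/σ_m = 0.405 × 28.72 / 16.42 = 0.7084
E(R_Brixley) = R_f + β × MRP = 4.8550% + 0.7084 × 5.2500% = 8.57%

8.57%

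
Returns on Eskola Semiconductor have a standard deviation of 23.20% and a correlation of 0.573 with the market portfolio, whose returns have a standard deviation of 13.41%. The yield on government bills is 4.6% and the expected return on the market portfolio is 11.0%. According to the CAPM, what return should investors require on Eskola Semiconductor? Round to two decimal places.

10.94%

β = ρ × σ_i / σ_m = 0.573 × 23.20% / 13.41% = 0.9913
MRP = 11.0% − 4.6% = 6.40%
E(R) = 4.6% + 0.9913 × 6.4% = 10.94%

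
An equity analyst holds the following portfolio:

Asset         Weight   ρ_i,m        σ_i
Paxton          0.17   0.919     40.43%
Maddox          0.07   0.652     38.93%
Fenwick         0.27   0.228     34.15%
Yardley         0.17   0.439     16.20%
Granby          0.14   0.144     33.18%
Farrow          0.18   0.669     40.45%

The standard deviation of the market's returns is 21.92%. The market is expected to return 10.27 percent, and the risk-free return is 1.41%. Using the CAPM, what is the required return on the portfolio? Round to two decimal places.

8.26%

β_Paxton = 0.919 × 40.43% / 21.92% = 1.6950
β_Maddox = 0.652 × 38.93% / 21.92% = 1.1580
β_Fenwick = 0.228 × 34.15% / 21.92% = 0.3552
β_Yardley = 0.439 × 16.20% / 21.92% = 0.3244
β_Granby = 0.144 × 33.18% / 21.92% = 0.2180
β_Farrow = 0.669 × 40.45% / 21.92% = 1.2345
β_P = Σ w_i β_i = 0.17×1.6950 + 0.07×1.1580 + 0.27×0.3552 + 0.17×0.3244 + 0.14×0.2180 + 0.18×1.2345 = 0.7730
MRP = 10.27% − 1.41% = 8.86%
E(R_P) = R_f + β_P × MRP = 1.41% + 0.7730 × 8.86% = 8.26%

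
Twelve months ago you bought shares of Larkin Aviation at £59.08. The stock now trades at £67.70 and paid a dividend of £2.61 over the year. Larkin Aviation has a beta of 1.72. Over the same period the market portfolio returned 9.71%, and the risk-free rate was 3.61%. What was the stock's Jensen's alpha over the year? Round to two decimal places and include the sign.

Realised HPR = (P1 + D1 − P0) / P0 = (67.70 + 2.61 − 59.08) / 59.08 = 11.23 / 59.08 = 19.0081%
MRP = 9.71% − 3.61% = 6.10%
CAPM required = R_f + β·MRP = 3.61% + 1.72 × 6.10% = 14.1020%
α = realised − required = 19.0081% − 14.1020% = +4.91%

+4.91%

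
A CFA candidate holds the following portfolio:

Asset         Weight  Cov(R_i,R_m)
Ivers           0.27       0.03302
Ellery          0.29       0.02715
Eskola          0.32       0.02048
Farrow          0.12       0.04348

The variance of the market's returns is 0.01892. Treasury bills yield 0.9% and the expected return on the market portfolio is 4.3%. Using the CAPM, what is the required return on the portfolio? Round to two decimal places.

6.03%

β_Ivers = 0.03302 / 0.01892 = 1.7452
β_Ellery = 0.02715 / 0.01892 = 1.4350
β_Eskola = 0.02048 / 0.01892 = 1.0825
β_Farrow = 0.04348 / 0.01892 = 2.2981
β_P = Σ w_i β_i = 0.27×1.7452 + 0.29×1.4350 + 0.32×1.0825 + 0.12×2.2981 = 1.5095
MRP = 4.3% − 0.9% = 3.40%
E(R_P) = R_f + β_P × MRP = 0.9% + 1.5095 × 3.4% = 6.03%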